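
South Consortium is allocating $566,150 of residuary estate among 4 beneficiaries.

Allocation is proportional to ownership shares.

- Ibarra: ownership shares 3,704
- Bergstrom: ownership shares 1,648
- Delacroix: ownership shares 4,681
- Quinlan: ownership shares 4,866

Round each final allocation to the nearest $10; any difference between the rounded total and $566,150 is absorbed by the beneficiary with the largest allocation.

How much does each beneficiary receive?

Sum of ownership shares: 14,899.
Pro-rata amounts: Ibarra 3,704/14,899 × $566,150 = 140,749.02; Bergstrom 1,648/14,899 × $566,150 = 62,622.67; Delacroix 4,681/14,899 × $566,150 = 177,874.23; Quinlan 4,866/14,899 × $566,150 = 184,904.08.
After rounding ($10): Ibarra $140,750; Bergstrom $62,620; Delacroix $177,870; Quinlan $184,900. Sum = $566,140.
Difference $566,150 − $566,140 = +$10 applied to largest allocation (Quinlan): Quinlan becomes $184,910.

Ibarra: $140,750 · Bergstrom: $62,620 · Delacroix: $177,870 · Quinlan: $184,910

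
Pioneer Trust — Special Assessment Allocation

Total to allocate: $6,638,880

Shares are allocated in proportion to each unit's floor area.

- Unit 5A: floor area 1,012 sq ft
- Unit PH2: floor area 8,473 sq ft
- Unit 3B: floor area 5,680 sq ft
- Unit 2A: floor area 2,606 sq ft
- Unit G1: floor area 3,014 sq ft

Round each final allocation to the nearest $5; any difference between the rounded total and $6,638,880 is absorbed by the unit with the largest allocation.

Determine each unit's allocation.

Floor area total: 20,785.
Pro-rata amounts: Unit 5A 1,012/20,785 × $6,638,880 = 323,240.15; Unit PH2 8,473/20,785 × $6,638,880 = 2,706,337.76; Unit 3B 5,680/20,785 × $6,638,880 = 1,814,233.26; Unit 2A 2,606/20,785 × $6,638,880 = 832,375.33; Unit G1 3,014/20,785 × $6,638,880 = 962,693.50.
After rounding ($5): Unit 5A $323,240; Unit PH2 $2,706,340; Unit 3B $1,814,235; Unit 2A $832,375; Unit G1 $962,695. Sum = $6,638,885.
Difference $6,638,880 − $6,638,885 = −$5 applied to largest allocation (Unit PH2): Unit PH2 becomes $2,706,335.

Unit 5A: $323,240; Unit PH2: $2,706,335; Unit 3B: $1,814,235; Unit 2A: $832,375; Unit G1: $962,695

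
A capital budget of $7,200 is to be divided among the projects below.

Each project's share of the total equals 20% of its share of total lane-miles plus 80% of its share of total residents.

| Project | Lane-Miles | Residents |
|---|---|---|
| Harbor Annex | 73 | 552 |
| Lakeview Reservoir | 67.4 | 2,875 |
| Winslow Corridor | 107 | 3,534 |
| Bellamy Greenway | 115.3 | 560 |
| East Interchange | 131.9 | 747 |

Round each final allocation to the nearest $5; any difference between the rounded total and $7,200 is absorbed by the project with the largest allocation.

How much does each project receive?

Harbor Annex: $595; Lakeview Reservoir: $2,200; Winslow Corridor: $2,775; Bellamy Greenway: $725; East Interchange: $905

Totals — lane-miles 494.6, residents 8,268.
Combined weights (20% lane-miles + 80% residents): Harbor Annex 0.0829; Lakeview Reservoir 0.3054; Winslow Corridor 0.3852; Bellamy Greenway 0.1008; East Interchange 0.1256.
Unrounded shares: Harbor Annex 597.09; Lakeview Reservoir 2,199.13; Winslow Corridor 2,773.53; Bellamy Greenway 725.82; East Interchange 904.43.
Rounded to nearest $5: Harbor Annex $595; Lakeview Reservoir $2,200; Winslow Corridor $2,775; Bellamy Greenway $725; East Interchange $905. Sum = $7,200.
Sum already equals the total — no adjustment.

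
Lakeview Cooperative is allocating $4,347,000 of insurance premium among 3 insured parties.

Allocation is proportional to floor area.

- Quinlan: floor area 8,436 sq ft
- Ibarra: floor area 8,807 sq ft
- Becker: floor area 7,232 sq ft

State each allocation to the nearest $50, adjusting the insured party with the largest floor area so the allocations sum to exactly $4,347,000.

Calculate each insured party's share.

Quinlan: $1,498,300 | Ibarra: $1,564,250 | Becker: $1,284,450

Floor area total: 24,475.
Pro-rata amounts: Quinlan 8,436/24,475 × $4,347,000 = 1,498,316.32; Ibarra 8,807/24,475 × $4,347,000 = 1,564,209.56; Becker 7,232/24,475 × $4,347,000 = 1,284,474.12.
Rounded to nearest $50: Quinlan $1,498,300; Ibarra $1,564,200; Becker $1,284,450. Sum = $4,346,950.
Difference $4,347,000 − $4,346,950 = +$50 applied to largest floor area (Ibarra): Ibarra becomes $1,564,250.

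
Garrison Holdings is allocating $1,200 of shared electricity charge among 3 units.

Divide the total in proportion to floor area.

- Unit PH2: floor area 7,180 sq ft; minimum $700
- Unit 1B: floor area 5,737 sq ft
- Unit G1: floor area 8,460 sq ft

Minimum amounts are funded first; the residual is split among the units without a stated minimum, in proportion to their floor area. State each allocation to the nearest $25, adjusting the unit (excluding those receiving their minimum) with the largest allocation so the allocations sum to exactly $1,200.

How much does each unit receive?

Unit PH2: $700 | Unit 1B: $200 | Unit G1: $300

Minimums first: Unit PH2 $700. Residual $500.
Residual split over remaining floor area 14,197: Unit 1B 202.05 → $200; Unit G1 297.95 → $300.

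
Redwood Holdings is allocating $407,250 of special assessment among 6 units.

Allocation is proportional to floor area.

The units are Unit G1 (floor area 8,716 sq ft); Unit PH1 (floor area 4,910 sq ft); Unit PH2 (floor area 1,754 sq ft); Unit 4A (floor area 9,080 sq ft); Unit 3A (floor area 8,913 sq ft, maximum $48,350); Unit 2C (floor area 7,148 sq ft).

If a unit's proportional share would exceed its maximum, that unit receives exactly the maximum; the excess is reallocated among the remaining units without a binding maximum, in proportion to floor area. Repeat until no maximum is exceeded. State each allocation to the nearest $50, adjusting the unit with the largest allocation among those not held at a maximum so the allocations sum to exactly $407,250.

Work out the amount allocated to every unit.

Unit G1: $98,950; Unit PH1: $55,750; Unit PH2: $19,900; Unit 4A: $103,150; Unit 3A: $48,350; Unit 2C: $81,150

Floor area total: 40,521.
Proportional shares (ignoring caps): Unit G1 87,598.80; Unit PH1 49,347.19; Unit PH2 17,628.30; Unit 4A 91,257.13; Unit 3A 89,578.72; Unit 2C 71,839.86.
Held at cap: Unit 3A ($48,350); balance $358,900 reallocated over remaining floor area 31,608.
Shares after redistribution: Unit G1 98,967.74 → $98,950; Unit PH1 55,751.68 → $55,750; Unit PH2 19,916.18 → $19,900; Unit 4A 103,100.86 → $103,100; Unit 2C 81,163.54 → $81,150.
Rounding difference +$50 applied to Unit 4A → $103,150.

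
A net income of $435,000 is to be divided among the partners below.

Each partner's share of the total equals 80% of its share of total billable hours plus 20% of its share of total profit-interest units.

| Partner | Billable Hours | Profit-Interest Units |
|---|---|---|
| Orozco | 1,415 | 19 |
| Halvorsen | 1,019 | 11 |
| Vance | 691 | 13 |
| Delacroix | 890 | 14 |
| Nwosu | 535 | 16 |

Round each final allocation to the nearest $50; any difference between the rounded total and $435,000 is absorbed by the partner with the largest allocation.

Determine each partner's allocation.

Orozco: $130,850 | Halvorsen: $91,050 | Vance: $68,350 | Delacroix: $84,750 | Nwosu: $60,000

Billable hours total 4,550; profit-interest units total 73.
Combined weights (80% billable hours + 20% profit-interest units): Orozco 0.3008; Halvorsen 0.2093; Vance 0.1571; Delacroix 0.1948; Nwosu 0.1379.
Unrounded shares: Orozco 130,868.01; Halvorsen 91,046.29; Vance 68,343.26; Delacroix 84,755.26; Nwosu 59,987.17.
At nearest $50: Orozco $130,850; Halvorsen $91,050; Vance $68,350; Delacroix $84,750; Nwosu $60,000. Sum = $435,000.
Sum already equals the total — no adjustment.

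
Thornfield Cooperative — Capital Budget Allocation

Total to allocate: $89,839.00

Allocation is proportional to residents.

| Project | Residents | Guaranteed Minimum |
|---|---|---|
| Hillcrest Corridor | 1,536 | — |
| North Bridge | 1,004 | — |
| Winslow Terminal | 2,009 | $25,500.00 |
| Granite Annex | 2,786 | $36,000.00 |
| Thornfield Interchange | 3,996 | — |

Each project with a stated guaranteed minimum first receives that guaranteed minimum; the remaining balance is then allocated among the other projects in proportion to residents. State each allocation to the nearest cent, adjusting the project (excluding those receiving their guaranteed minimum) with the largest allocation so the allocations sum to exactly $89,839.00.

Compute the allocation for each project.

Fund the minimums — Winslow Terminal $25,500.00; Granite Annex $36,000.00. Balance $28,339.00.
Balance split over remaining residents 6,536: Hillcrest Corridor 6,659.8384 → $6,659.84; North Bridge 4,353.1756 → $4,353.18; Thornfield Interchange 17,325.9859 → $17,325.99.
Rounding difference −$0.01 applied to Thornfield Interchange → $17,325.98.

Hillcrest Corridor: $6,659.84; North Bridge: $4,353.18; Winslow Terminal: $25,500.00; Granite Annex: $36,000.00; Thornfield Interchange: $17,325.98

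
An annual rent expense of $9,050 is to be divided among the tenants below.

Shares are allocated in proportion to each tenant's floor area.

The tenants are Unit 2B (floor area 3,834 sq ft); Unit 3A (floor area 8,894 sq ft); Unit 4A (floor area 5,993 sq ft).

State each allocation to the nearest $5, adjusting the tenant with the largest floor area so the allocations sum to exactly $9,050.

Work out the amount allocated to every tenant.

Total floor area = 3,834 + 8,894 + 5,993 = 18,721.
Unrounded shares: Unit 2B 1,853.41; Unit 3A 4,299.49; Unit 4A 2,897.10.
After rounding ($5): Unit 2B $1,855; Unit 3A $4,300; Unit 4A $2,895. Sum = $9,050.
Rounded total matches; no reconciliation needed.

Unit 2B: $1,855 · Unit 3A: $4,300 · Unit 4A: $2,895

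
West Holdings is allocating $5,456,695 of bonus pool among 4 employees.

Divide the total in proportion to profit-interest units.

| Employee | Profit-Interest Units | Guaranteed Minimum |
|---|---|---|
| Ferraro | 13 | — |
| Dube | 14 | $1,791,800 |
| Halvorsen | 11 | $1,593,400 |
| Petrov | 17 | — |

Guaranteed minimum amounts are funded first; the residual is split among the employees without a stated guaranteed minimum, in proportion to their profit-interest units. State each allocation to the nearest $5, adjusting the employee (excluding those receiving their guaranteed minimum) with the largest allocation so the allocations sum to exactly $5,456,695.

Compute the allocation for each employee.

Ferraro: $897,650 · Dube: $1,791,800 · Halvorsen: $1,593,400 · Petrov: $1,173,845

Guaranteed amounts: Dube $1,791,800; Halvorsen $1,593,400. Balance $2,071,495.
Balance split over remaining profit-interest units 30: Ferraro 897,647.83 → $897,650; Petrov 1,173,847.17 → $1,173,845.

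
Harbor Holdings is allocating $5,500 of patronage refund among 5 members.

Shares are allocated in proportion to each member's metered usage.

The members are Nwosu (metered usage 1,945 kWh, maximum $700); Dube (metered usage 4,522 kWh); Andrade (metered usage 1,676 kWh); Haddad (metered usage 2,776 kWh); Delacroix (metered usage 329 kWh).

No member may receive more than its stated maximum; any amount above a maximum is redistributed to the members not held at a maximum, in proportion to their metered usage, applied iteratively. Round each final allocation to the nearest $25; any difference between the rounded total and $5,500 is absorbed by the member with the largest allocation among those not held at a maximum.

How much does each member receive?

Combined metered usage = 11,248.
Proportional shares (ignoring caps): Nwosu 951.06; Dube 2,211.15; Andrade 819.52; Haddad 1,357.40; Delacroix 160.87.
Held at cap: Nwosu ($700); remaining pool $4,800 reallocated over remaining metered usage 9,303.
Redistributed shares: Dube 2,333.18 → $2,325; Andrade 864.75 → $875; Haddad 1,432.31 → $1,425; Delacroix 169.75 → $175.

Nwosu: $700; Dube: $2,325; Andrade: $875; Haddad: $1,425; Delacroix: $175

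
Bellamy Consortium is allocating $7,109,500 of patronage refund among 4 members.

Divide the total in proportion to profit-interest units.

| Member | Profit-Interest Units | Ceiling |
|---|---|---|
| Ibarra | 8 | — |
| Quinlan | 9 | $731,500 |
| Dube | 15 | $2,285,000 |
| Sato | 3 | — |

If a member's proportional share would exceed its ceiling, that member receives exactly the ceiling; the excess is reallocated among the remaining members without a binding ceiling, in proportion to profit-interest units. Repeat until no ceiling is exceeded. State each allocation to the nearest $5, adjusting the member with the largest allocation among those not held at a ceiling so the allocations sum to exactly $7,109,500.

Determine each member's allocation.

Ibarra: $2,976,725; Quinlan: $731,500; Dube: $2,285,000; Sato: $1,116,275

Profit-interest units total: 35.
Unconstrained shares: Ibarra 1,625,028.57; Quinlan 1,828,157.14; Dube 3,046,928.57; Sato 609,385.71.
Capped: Quinlan ($731,500), Dube ($2,285,000); balance $4,093,000 reallocated over remaining profit-interest units 11.
Remaining shares: Ibarra 2,976,727.27 → $2,976,725; Sato 1,116,272.73 → $1,116,275.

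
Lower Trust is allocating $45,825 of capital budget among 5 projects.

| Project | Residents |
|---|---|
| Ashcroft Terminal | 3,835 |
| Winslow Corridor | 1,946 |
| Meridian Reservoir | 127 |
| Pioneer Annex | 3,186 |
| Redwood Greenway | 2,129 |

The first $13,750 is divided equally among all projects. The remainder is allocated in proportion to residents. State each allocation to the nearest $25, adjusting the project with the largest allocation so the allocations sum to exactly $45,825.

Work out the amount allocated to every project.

Ashcroft Terminal: $13,725 · Winslow Corridor: $8,300 · Meridian Reservoir: $3,125 · Pioneer Annex: $11,850 · Redwood Greenway: $8,825

Equal tier: $13,750 ÷ 5 = $2,750 apiece.
Remainder $32,075 by residents (total 11,223): Ashcroft Terminal 10,960.32 → $10,950; Winslow Corridor 5,561.61 → $5,550; Meridian Reservoir 362.96 → $375; Pioneer Annex 9,105.49 → $9,100; Redwood Greenway 6,084.62 → $6,075.
Rounding difference +$25 on remainder applied to Ashcroft Terminal.
Totals: Ashcroft Terminal $2,750 + $10,975 = $13,725; Winslow Corridor $2,750 + $5,550 = $8,300; Meridian Reservoir $2,750 + $375 = $3,125; Pioneer Annex $2,750 + $9,100 = $11,850; Redwood Greenway $2,750 + $6,075 = $8,825.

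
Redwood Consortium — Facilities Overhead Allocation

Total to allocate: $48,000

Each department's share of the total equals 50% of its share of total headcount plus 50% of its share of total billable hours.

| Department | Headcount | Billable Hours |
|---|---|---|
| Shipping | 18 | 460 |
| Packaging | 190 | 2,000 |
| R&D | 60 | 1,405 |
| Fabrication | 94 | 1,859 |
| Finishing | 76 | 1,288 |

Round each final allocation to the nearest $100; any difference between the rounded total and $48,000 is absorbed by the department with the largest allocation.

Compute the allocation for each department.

Headcount total 438; billable hours total 7,012.
Combined weights (50% headcount + 50% billable hours): Shipping 0.0533; Packaging 0.3595; R&D 0.1687; Fabrication 0.2399; Finishing 0.1786.
Proportional shares: Shipping 2,560.75; Packaging 17,256.37; R&D 8,096.57; Fabrication 11,513.49; Finishing 8,572.83.
After rounding ($100): Shipping $2,600; Packaging $17,300; R&D $8,100; Fabrication $11,500; Finishing $8,600. Sum = $48,100.
Difference $48,000 − $48,100 = −$100 applied to largest allocation (Packaging): Packaging becomes $17,200.

Shipping: $2,600 | Packaging: $17,200 | R&D: $8,100 | Fabrication: $11,500 | Finishing: $8,600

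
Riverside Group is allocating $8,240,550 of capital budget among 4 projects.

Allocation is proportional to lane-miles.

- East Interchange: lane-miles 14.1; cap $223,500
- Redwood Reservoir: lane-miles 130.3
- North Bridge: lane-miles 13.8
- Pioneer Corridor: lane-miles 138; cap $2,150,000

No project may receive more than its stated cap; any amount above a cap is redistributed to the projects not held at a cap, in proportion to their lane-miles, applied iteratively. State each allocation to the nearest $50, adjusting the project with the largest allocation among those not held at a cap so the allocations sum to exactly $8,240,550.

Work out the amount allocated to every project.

East Interchange: $223,500 · Redwood Reservoir: $5,305,200 · North Bridge: $561,850 · Pioneer Corridor: $2,150,000

Lane-miles total: 296.2.
Proportional shares (ignoring caps): East Interchange 392,274.66; Redwood Reservoir 3,625,063.01; North Bridge 383,928.39; Pioneer Corridor 3,839,283.93.
Cap binds for East Interchange ($223,500), Pioneer Corridor ($2,150,000); residual $5,867,050 reallocated over remaining lane-miles 144.1.
Remaining shares: Redwood Reservoir 5,305,181.23 → $5,305,200; North Bridge 561,868.77 → $561,850.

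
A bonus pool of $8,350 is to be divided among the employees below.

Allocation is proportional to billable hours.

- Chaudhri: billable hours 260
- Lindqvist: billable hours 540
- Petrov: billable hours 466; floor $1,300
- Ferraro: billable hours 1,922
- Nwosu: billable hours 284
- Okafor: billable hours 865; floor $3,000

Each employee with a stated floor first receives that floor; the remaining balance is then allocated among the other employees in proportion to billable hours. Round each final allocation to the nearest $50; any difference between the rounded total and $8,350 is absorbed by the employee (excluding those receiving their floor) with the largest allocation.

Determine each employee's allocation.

Guaranteed amounts: Petrov $1,300; Okafor $3,000. Balance $4,050.
Balance split over remaining billable hours 3,006: Chaudhri 350.30 → $350; Lindqvist 727.54 → $750; Ferraro 2,589.52 → $2,600; Nwosu 382.63 → $400.
Rounding difference −$50 applied to Ferraro → $2,550.

Chaudhri: $350; Lindqvist: $750; Petrov: $1,300; Ferraro: $2,550; Nwosu: $400; Okafor: $3,000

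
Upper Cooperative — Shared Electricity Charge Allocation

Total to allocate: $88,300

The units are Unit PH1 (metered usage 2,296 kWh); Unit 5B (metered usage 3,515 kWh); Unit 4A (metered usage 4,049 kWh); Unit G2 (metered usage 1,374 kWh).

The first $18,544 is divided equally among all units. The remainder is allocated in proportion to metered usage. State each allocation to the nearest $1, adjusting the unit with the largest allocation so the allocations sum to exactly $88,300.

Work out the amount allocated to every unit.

Unit PH1: $18,893; Unit 5B: $26,462; Unit 4A: $29,777; Unit G2: $13,168

First tranche $18,544 split equally: $4,636 each.
Remainder $69,756 by metered usage (total 11,234): Unit PH1 14,256.70 → $14,257; Unit 5B 21,825.92 → $21,826; Unit 4A 25,141.72 → $25,142; Unit G2 8,531.67 → $8,532.
Rounding difference −$1 on remainder applied to Unit 4A.
Totals: Unit PH1 $4,636 + $14,257 = $18,893; Unit 5B $4,636 + $21,826 = $26,462; Unit 4A $4,636 + $25,141 = $29,777; Unit G2 $4,636 + $8,532 = $13,168.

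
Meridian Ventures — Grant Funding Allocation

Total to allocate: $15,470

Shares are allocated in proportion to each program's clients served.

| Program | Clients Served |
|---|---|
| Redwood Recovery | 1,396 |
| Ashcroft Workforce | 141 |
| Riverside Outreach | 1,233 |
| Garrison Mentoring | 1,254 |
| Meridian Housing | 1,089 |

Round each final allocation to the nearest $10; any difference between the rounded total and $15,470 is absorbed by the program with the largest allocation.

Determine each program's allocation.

Clients served total: 5,113.
Proportional shares: Redwood Recovery 1,396/5,113 × $15,470 = 4,223.77; Ashcroft Workforce 141/5,113 × $15,470 = 426.61; Riverside Outreach 1,233/5,113 × $15,470 = 3,730.59; Garrison Mentoring 1,254/5,113 × $15,470 = 3,794.13; Meridian Housing 1,089/5,113 × $15,470 = 3,294.90.
At nearest $10: Redwood Recovery $4,220; Ashcroft Workforce $430; Riverside Outreach $3,730; Garrison Mentoring $3,790; Meridian Housing $3,290. Sum = $15,460.
Difference $15,470 − $15,460 = +$10 applied to largest allocation (Redwood Recovery): Redwood Recovery becomes $4,230.

Redwood Recovery: $4,230 · Ashcroft Workforce: $430 · Riverside Outreach: $3,730 · Garrison Mentoring: $3,790 · Meridian Housing: $3,290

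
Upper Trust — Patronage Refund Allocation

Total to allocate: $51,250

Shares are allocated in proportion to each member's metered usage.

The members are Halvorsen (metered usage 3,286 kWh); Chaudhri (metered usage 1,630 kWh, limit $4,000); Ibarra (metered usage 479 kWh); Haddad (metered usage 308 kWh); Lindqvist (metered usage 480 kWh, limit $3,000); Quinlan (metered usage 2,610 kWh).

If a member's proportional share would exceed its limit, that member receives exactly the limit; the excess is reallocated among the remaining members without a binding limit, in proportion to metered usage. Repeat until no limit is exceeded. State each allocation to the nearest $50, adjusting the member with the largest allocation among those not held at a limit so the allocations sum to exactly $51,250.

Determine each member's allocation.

Total metered usage = 8,793.
Pro-rata shares before constraints: Halvorsen 19,152.45; Chaudhri 9,500.45; Ibarra 2,791.85; Haddad 1,795.18; Lindqvist 2,797.68; Quinlan 15,212.38.
Cap binds for Chaudhri ($4,000); balance $47,250 reallocated over remaining metered usage 7,163.
Cap binds for Lindqvist ($3,000); balance $44,250 reallocated over remaining metered usage 6,683.
Shares after redistribution: Halvorsen 21,757.52 → $21,750; Ibarra 3,171.59 → $3,150; Haddad 2,039.35 → $2,050; Quinlan 17,281.54 → $17,300.

Halvorsen: $21,750 | Chaudhri: $4,000 | Ibarra: $3,150 | Haddad: $2,050 | Lindqvist: $3,000 | Quinlan: $17,300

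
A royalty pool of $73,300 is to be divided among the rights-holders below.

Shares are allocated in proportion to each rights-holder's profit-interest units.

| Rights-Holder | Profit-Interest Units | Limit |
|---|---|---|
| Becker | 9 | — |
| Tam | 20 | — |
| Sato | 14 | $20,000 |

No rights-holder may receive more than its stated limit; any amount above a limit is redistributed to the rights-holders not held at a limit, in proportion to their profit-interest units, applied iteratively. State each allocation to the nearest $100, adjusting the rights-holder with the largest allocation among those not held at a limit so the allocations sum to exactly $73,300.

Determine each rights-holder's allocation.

Total profit-interest units = 43.
Proportional shares (ignoring caps): Becker 15,341.86; Tam 34,093.02; Sato 23,865.12.
Cap binds for Sato ($20,000); residual $53,300 reallocated over remaining profit-interest units 29.
Shares after redistribution: Becker 16,541.38 → $16,500; Tam 36,758.62 → $36,800.

Becker: $16,500 | Tam: $36,800 | Sato: $20,000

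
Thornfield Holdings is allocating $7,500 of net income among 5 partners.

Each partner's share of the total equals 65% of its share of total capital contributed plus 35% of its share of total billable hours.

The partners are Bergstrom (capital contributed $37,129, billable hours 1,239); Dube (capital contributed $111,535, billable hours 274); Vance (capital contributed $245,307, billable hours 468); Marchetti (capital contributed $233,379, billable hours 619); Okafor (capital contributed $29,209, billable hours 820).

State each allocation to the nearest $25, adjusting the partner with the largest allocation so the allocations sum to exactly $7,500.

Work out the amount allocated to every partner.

Totals — capital contributed 656,559, billable hours 3,420.
Composite weights (65% capital contributed + 35% billable hours): Bergstrom 0.1636; Dube 0.1385; Vance 0.2908; Marchetti 0.2944; Okafor 0.1128.
Pro-rata amounts: Bergstrom 1,226.67; Dube 1,038.46; Vance 2,180.63; Marchetti 2,207.97; Okafor 846.26.
Rounded to nearest $25: Bergstrom $1,225; Dube $1,050; Vance $2,175; Marchetti $2,200; Okafor $850. Sum = $7,500.
Rounded total matches; no reconciliation needed.

Bergstrom: $1,225 · Dube: $1,050 · Vance: $2,175 · Marchetti: $2,200 · Okafor: $850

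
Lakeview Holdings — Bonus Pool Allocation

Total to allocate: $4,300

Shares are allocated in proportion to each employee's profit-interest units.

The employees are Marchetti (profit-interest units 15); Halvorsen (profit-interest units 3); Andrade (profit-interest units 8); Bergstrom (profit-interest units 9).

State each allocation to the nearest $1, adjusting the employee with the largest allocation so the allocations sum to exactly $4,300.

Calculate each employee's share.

Sum of profit-interest units: 35.
Proportional shares: Marchetti 15/35 × $4,300 = 1,842.86; Halvorsen 3/35 × $4,300 = 368.57; Andrade 8/35 × $4,300 = 982.86; Bergstrom 9/35 × $4,300 = 1,105.71.
After rounding ($1): Marchetti $1,843; Halvorsen $369; Andrade $983; Bergstrom $1,106. Sum = $4,301.
Difference $4,300 − $4,301 = −$1 applied to largest allocation (Marchetti): Marchetti becomes $1,842.

Marchetti: $1,842 | Halvorsen: $369 | Andrade: $983 | Bergstrom: $1,106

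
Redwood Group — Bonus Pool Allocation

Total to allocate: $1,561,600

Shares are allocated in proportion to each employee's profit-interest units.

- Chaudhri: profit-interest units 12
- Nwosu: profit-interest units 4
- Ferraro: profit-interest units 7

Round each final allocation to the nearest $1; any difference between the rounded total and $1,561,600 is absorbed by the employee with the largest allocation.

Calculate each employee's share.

Chaudhri: $814,747 · Nwosu: $271,583 · Ferraro: $475,270

Sum of profit-interest units: 23.
Unrounded shares: Chaudhri 12/23 × $1,561,600 = 814,747.83; Nwosu 4/23 × $1,561,600 = 271,582.61; Ferraro 7/23 × $1,561,600 = 475,269.57.
At nearest $1: Chaudhri $814,748; Nwosu $271,583; Ferraro $475,270. Sum = $1,561,601.
Difference $1,561,600 − $1,561,601 = −$1 applied to largest allocation (Chaudhri): Chaudhri becomes $814,747.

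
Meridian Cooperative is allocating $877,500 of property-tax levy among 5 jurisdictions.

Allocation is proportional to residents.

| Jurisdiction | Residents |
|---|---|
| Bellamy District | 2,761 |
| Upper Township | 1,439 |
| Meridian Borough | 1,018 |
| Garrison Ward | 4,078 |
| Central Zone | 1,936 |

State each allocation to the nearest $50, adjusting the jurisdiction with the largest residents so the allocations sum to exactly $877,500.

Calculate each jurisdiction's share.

Bellamy District: $215,700; Upper Township: $112,400; Meridian Borough: $79,550; Garrison Ward: $318,600; Central Zone: $151,250

Total residents = 2,761 + 1,439 + 1,018 + 4,078 + 1,936 = 11,232.
Proportional shares: Bellamy District 215,703.12; Upper Township 112,421.88; Meridian Borough 79,531.25; Garrison Ward 318,593.75; Central Zone 151,250.00.
Rounded to nearest $50: Bellamy District $215,700; Upper Township $112,400; Meridian Borough $79,550; Garrison Ward $318,600; Central Zone $151,250. Sum = $877,500.
Sum already equals the total — no adjustment.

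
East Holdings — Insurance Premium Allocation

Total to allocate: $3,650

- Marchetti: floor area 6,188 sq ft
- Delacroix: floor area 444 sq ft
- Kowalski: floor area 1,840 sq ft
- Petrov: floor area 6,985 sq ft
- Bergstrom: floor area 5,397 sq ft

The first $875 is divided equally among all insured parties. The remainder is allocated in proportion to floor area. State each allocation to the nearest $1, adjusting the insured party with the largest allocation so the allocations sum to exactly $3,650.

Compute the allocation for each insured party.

First tranche $875 split equally: $175 each.
Remainder $2,775 by floor area (total 20,854): Marchetti 823.42 → $823; Delacroix 59.08 → $59; Kowalski 244.85 → $245; Petrov 929.48 → $929; Bergstrom 718.17 → $718.
Rounding difference +$1 on remainder applied to Petrov.
Totals: Marchetti $175 + $823 = $998; Delacroix $175 + $59 = $234; Kowalski $175 + $245 = $420; Petrov $175 + $930 = $1,105; Bergstrom $175 + $718 = $893.

Marchetti: $998 | Delacroix: $234 | Kowalski: $420 | Petrov: $1,105 | Bergstrom: $893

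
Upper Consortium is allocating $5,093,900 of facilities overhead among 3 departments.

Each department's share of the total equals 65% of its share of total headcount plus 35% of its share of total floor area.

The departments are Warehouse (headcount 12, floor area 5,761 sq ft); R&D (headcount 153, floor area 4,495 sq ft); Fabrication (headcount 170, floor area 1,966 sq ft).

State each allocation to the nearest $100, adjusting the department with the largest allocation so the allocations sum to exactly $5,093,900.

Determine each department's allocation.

Warehouse: $959,000 · R&D: $2,167,900 · Fabrication: $1,967,000

Totals — headcount 335, floor area 12,222.
Blended shares (65% headcount + 35% floor area): Warehouse 0.1883; R&D 0.4256; Fabrication 0.3862.
Raw shares: Warehouse 958,981.04; R&D 2,167,905.09; Fabrication 1,967,013.87.
Rounded to nearest $100: Warehouse $959,000; R&D $2,167,900; Fabrication $1,967,000. Sum = $5,093,900.
Rounded total matches; no reconciliation needed.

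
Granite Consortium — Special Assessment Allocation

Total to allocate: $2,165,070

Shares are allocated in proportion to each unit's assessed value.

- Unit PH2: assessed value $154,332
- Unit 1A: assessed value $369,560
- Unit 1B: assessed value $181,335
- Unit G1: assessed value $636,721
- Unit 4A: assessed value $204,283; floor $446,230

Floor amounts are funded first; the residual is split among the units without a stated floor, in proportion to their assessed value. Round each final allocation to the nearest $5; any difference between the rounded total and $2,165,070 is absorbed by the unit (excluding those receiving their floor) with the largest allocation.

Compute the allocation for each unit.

Guaranteed amounts: Unit 4A $446,230. Residual $1,718,840.
Residual split over remaining assessed value 1,341,948: Unit PH2 197,676.82 → $197,675; Unit 1A 473,352.55 → $473,355; Unit 1B 232,263.73 → $232,265; Unit G1 815,546.89 → $815,545.

Unit PH2: $197,675; Unit 1A: $473,355; Unit 1B: $232,265; Unit G1: $815,545; Unit 4A: $446,230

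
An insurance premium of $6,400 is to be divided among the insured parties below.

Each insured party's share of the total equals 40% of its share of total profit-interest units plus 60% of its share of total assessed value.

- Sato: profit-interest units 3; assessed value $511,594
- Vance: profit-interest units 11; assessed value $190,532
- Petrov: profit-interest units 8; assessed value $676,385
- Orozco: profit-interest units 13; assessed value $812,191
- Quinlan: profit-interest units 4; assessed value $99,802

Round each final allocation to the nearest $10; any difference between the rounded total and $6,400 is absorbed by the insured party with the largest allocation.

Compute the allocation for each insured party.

Profit-interest units total 39; assessed value total 2,290,504.
Combined weights (40% profit-interest units + 60% assessed value): Sato 0.1648; Vance 0.1627; Petrov 0.2592; Orozco 0.3461; Quinlan 0.0672.
Proportional shares: Sato 1,054.60; Vance 1,041.48; Petrov 1,659.08; Orozco 2,214.96; Quinlan 429.88.
Rounded to nearest $10: Sato $1,050; Vance $1,040; Petrov $1,660; Orozco $2,210; Quinlan $430. Sum = $6,390.
Difference $6,400 − $6,390 = +$10 applied to largest allocation (Orozco): Orozco becomes $2,220.

Sato: $1,050 | Vance: $1,040 | Petrov: $1,660 | Orozco: $2,220 | Quinlan: $430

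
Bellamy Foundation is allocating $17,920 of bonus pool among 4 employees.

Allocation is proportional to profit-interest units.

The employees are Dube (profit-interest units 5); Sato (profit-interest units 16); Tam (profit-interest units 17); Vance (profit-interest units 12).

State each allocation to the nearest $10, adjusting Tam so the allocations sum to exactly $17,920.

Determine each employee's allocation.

Combined profit-interest units = 50.
Pro-rata amounts: Dube 5/50 × $17,920 = 1,792.00; Sato 16/50 × $17,920 = 5,734.40; Tam 17/50 × $17,920 = 6,092.80; Vance 12/50 × $17,920 = 4,300.80.
Rounded to nearest $10: Dube $1,790; Sato $5,730; Tam $6,090; Vance $4,300. Sum = $17,910.
Difference $17,920 − $17,910 = +$10 applied to Tam: Tam becomes $6,100.

Dube: $1,790 | Sato: $5,730 | Tam: $6,100 | Vance: $4,300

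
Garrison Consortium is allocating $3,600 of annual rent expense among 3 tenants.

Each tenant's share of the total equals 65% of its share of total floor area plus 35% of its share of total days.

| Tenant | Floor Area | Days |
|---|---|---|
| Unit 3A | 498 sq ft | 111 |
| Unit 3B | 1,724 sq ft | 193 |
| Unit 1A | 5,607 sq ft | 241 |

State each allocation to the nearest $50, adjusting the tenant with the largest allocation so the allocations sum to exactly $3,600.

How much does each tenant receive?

Floor area total 7,829; days total 545.
Composite weights (65% floor area + 35% days): Unit 3A 0.1126; Unit 3B 0.2671; Unit 1A 0.6203.
Proportional shares: Unit 3A 405.47; Unit 3B 961.49; Unit 1A 2,233.04.
After rounding ($50): Unit 3A $400; Unit 3B $950; Unit 1A $2,250. Sum = $3,600.
Sum already equals the total — no adjustment.

Unit 3A: $400 | Unit 3B: $950 | Unit 1A: $2,250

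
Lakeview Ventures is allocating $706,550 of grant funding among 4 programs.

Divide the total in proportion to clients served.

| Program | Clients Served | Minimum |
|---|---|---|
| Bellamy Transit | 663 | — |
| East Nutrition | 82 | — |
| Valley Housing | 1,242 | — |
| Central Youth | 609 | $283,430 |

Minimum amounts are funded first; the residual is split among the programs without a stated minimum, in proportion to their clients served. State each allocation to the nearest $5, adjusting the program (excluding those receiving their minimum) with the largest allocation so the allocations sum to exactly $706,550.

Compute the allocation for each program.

Bellamy Transit: $141,180 · East Nutrition: $17,460 · Valley Housing: $264,480 · Central Youth: $283,430

Guaranteed amounts: Central Youth $283,430. Balance $423,120.
Balance split over remaining clients served 1,987: Bellamy Transit 141,181.96 → $141,180; East Nutrition 17,461.42 → $17,460; Valley Housing 264,476.62 → $264,475.
Rounding difference +$5 applied to Valley Housing → $264,480.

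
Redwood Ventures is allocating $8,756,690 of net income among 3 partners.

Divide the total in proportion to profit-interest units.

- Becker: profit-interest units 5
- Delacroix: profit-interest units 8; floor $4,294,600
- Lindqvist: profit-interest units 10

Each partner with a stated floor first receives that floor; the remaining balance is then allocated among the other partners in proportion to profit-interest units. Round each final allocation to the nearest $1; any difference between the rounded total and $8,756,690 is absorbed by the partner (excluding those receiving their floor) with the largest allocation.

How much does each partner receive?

Becker: $1,487,363 · Delacroix: $4,294,600 · Lindqvist: $2,974,727

Guaranteed amounts: Delacroix $4,294,600. Balance $4,462,090.
Balance split over remaining profit-interest units 15: Becker 1,487,363.33 → $1,487,363; Lindqvist 2,974,726.67 → $2,974,727.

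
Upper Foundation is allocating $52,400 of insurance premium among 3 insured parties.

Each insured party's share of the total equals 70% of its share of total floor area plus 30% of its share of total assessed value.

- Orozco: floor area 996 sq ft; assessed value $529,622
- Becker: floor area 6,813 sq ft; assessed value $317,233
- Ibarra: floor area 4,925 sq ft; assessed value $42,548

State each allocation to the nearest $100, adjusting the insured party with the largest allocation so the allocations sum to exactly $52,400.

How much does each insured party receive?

Floor area total 12,734; assessed value total 889,403.
Composite weights (70% floor area + 30% assessed value): Orozco 0.2334; Becker 0.4815; Ibarra 0.2851.
Unrounded shares: Orozco 12,229.91; Becker 25,231.72; Ibarra 14,938.38.
Rounded to nearest $100: Orozco $12,200; Becker $25,200; Ibarra $14,900. Sum = $52,300.
Difference $52,400 − $52,300 = +$100 applied to largest allocation (Becker): Becker becomes $25,300.

Orozco: $12,200; Becker: $25,300; Ibarra: $14,900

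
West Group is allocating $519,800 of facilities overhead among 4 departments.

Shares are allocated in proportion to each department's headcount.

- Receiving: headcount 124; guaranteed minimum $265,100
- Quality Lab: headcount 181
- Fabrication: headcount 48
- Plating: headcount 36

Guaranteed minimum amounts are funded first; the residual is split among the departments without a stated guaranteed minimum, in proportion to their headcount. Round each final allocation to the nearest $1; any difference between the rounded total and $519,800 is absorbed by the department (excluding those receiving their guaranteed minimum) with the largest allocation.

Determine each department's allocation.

Receiving: $265,100 | Quality Lab: $173,965 | Fabrication: $46,134 | Plating: $34,601

Fund the minimums — Receiving $265,100. Remaining pool $254,700.
Remaining pool split over remaining headcount 265: Quality Lab 173,964.91 → $173,965; Fabrication 46,134.34 → $46,134; Plating 34,600.75 → $34,601.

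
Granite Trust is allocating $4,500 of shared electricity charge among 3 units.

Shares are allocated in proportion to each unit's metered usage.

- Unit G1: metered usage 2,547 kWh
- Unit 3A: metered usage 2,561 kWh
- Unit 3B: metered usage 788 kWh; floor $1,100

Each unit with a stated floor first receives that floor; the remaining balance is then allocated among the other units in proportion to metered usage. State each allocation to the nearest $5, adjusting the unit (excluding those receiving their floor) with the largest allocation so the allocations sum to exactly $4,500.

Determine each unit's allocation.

Unit G1: $1,695; Unit 3A: $1,705; Unit 3B: $1,100

Fund the minimums — Unit 3B $1,100. Balance $3,400.
Balance split over remaining metered usage 5,108: Unit G1 1,695.34 → $1,695; Unit 3A 1,704.66 → $1,705.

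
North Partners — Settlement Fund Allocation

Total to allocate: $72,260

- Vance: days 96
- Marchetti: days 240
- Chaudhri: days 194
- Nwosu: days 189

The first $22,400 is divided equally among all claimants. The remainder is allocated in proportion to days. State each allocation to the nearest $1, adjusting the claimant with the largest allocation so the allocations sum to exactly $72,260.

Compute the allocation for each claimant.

$22,400 shared equally gives $5,600 per claimant.
Remainder $49,860 by days (total 719): Vance 6,657.25 → $6,657; Marchetti 16,643.12 → $16,643; Chaudhri 13,453.18 → $13,453; Nwosu 13,106.45 → $13,106.
Rounding difference +$1 on remainder applied to Marchetti.
Totals: Vance $5,600 + $6,657 = $12,257; Marchetti $5,600 + $16,644 = $22,244; Chaudhri $5,600 + $13,453 = $19,053; Nwosu $5,600 + $13,106 = $18,706.

Vance: $12,257; Marchetti: $22,244; Chaudhri: $19,053; Nwosu: $18,706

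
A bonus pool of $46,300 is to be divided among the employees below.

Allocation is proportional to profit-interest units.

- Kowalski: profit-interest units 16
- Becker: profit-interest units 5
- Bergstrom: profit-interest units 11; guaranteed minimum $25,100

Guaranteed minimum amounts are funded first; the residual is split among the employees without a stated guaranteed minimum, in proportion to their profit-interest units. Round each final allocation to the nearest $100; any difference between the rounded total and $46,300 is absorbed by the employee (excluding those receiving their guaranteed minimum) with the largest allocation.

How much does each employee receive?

Kowalski: $16,200 | Becker: $5,000 | Bergstrom: $25,100

Minimums first: Bergstrom $25,100. Balance $21,200.
Balance split over remaining profit-interest units 21: Kowalski 16,152.38 → $16,200; Becker 5,047.62 → $5,000.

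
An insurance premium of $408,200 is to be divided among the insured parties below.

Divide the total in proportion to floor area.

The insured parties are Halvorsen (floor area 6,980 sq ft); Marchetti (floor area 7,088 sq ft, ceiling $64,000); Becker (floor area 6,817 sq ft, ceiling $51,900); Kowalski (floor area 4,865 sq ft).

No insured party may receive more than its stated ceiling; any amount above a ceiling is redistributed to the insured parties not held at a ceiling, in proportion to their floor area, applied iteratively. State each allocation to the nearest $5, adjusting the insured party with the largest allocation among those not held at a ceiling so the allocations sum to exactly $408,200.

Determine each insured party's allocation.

Combined floor area = 25,750.
Proportional shares (ignoring caps): Halvorsen 110,649.94; Marchetti 112,362.00; Becker 108,066.00; Kowalski 77,122.06.
Held at cap: Marchetti ($64,000), Becker ($51,900); residual $292,300 reallocated over remaining floor area 11,845.
Shares after redistribution: Halvorsen 172,246.01 → $172,245; Kowalski 120,053.99 → $120,055.

Halvorsen: $172,245 · Marchetti: $64,000 · Becker: $51,900 · Kowalski: $120,055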